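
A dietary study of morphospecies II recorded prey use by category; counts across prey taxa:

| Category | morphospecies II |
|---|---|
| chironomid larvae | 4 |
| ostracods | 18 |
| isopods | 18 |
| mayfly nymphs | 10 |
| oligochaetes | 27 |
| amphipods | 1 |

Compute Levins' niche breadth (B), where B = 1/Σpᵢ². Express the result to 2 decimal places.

Proportions for morphospecies II (n=78): 4/78=0.0513, 18/78=0.2308, 18/78=0.2308, 10/78=0.1282, 27/78=0.3462, 1/78=0.0128
Σpᵢ² = 0.0513² + 0.2308² + 0.2308² + 0.1282² + 0.3462² + 0.0128² = 0.002632 + 0.053269 + 0.053269 + 0.016435 + 0.119854 + 0.000164 = 0.245623
B = 1 / 0.245623 = 4.0713

4.07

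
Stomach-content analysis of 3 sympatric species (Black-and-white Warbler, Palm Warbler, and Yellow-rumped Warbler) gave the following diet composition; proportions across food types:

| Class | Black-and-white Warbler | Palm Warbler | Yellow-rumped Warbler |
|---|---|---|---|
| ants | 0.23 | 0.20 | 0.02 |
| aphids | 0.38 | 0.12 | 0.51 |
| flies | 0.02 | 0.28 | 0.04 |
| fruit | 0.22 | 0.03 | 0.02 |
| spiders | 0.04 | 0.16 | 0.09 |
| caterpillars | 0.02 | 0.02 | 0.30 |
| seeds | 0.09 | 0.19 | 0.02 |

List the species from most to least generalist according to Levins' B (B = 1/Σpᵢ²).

Σp_Blacᵢ² = 0.23² + 0.38² + 0.02² + 0.22² + 0.04² + 0.02² + 0.09² = 0.0529 + 0.1444 + 0.0004 + 0.0484 + 0.0016 + 0.0004 + 0.0081 = 0.2562
B_Blac = 1 / 0.2562 = 3.9032
Σp_Palmᵢ² = 0.20² + 0.12² + 0.28² + 0.03² + 0.16² + 0.02² + 0.19² = 0.0400 + 0.0144 + 0.0784 + 0.0009 + 0.0256 + 0.0004 + 0.0361 = 0.1958
B_Palm = 1 / 0.1958 = 5.1073
Σp_Yellᵢ² = 0.02² + 0.51² + 0.04² + 0.02² + 0.09² + 0.30² + 0.02² = 0.0004 + 0.2601 + 0.0016 + 0.0004 + 0.0081 + 0.0900 + 0.0004 = 0.3610
B_Yell = 1 / 0.3610 = 2.7701
Ranking by B (broadest → narrowest): Palm Warbler (5.11) > Black-and-white Warbler (3.90) > Yellow-rumped Warbler (2.77)

Palm Warbler > Black-and-white Warbler > Yellow-rumped Warbler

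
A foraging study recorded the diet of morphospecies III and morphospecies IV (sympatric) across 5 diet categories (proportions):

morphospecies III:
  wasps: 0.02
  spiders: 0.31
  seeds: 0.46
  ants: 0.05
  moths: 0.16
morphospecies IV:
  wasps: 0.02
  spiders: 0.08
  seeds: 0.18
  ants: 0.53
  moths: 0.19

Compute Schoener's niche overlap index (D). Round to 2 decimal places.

Σ|p₁ᵢ − p₂ᵢ| = 0.00 + 0.23 + 0.28 + 0.48 + 0.03 = 1.02
D = 1 − ½ × 1.02 = 1 − 0.510 = 0.4900

0.49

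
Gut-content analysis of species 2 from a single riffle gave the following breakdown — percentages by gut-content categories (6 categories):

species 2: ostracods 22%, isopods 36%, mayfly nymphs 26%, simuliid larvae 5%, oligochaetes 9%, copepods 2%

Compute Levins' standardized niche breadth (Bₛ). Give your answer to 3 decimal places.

0.579

Convert percentages to proportions (divide by 100).
Σpᵢ² = 0.22² + 0.36² + 0.26² + 0.05² + 0.09² + 0.02² = 0.0484 + 0.1296 + 0.0676 + 0.0025 + 0.0081 + 0.0004 = 0.2566
B = 1 / 0.2566 = 3.89712
Bₛ = (B − 1)/(n − 1) = (3.89712 − 1)/(6 − 1) = 2.89712/5 = 0.57942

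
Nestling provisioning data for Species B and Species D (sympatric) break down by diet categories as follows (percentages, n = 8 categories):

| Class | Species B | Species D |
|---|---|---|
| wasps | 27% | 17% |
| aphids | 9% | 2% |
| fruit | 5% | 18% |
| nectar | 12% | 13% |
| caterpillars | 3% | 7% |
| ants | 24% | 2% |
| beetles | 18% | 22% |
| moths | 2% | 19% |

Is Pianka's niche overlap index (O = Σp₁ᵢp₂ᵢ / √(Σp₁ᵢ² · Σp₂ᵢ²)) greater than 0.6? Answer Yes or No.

Yes

Convert percentages to proportions (divide by 100).
Σ p₁ᵢp₂ᵢ = 0.0459 + 0.0018 + 0.0090 + 0.0156 + 0.0021 + 0.0048 + 0.0396 + 0.0038 = 0.1226
Σp_1ᵢ² = 0.27² + 0.09² + 0.05² + 0.12² + 0.03² + 0.24² + 0.18² + 0.02² = 0.0729 + 0.0081 + 0.0025 + 0.0144 + 0.0009 + 0.0576 + 0.0324 + 0.0004 = 0.1892
Σp_2ᵢ² = 0.17² + 0.02² + 0.18² + 0.13² + 0.07² + 0.02² + 0.22² + 0.19² = 0.0289 + 0.0004 + 0.0324 + 0.0169 + 0.0049 + 0.0004 + 0.0484 + 0.0361 = 0.1684
O = 0.1226 / √(0.1892 × 0.1684) = 0.1226 / 0.17850 = 0.6868
O = 0.6868 > 0.6 → Yes.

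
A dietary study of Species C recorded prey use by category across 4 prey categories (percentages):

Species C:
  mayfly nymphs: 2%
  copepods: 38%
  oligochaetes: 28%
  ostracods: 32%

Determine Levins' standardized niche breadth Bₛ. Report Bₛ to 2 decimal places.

Convert percentages to proportions (divide by 100).
Σpᵢ² = 0.02² + 0.38² + 0.28² + 0.32² = 0.0004 + 0.1444 + 0.0784 + 0.1024 = 0.3256
B = 1 / 0.3256 = 3.0713
Bₛ = (B − 1)/(n − 1) = (3.0713 − 1)/(4 − 1) = 2.0713/3 = 0.6904

0.69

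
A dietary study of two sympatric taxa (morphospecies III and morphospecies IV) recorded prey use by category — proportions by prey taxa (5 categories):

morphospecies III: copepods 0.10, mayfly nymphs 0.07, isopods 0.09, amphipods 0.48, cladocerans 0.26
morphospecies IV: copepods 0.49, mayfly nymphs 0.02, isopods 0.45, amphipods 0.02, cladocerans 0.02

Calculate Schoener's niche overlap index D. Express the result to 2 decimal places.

0.25

Σ|p₁ᵢ − p₂ᵢ| = 0.39 + 0.05 + 0.36 + 0.46 + 0.24 = 1.50
D = 1 − ½ × 1.50 = 1 − 0.750 = 0.2500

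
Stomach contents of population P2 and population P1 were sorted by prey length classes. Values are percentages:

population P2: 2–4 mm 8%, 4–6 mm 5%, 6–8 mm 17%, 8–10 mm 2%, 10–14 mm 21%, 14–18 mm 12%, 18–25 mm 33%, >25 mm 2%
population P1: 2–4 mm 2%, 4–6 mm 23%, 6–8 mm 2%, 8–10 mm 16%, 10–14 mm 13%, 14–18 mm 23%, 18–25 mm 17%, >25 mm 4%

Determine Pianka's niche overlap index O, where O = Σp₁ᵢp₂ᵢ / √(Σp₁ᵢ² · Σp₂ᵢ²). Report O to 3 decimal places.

Convert percentages to proportions (divide by 100).
Σ p₁ᵢp₂ᵢ = 0.0016 + 0.0115 + 0.0034 + 0.0032 + 0.0273 + 0.0276 + 0.0561 + 0.0008 = 0.1315
Σp_1ᵢ² = 0.08² + 0.05² + 0.17² + 0.02² + 0.21² + 0.12² + 0.33² + 0.02² = 0.0064 + 0.0025 + 0.0289 + 0.0004 + 0.0441 + 0.0144 + 0.1089 + 0.0004 = 0.2060
Σp_2ᵢ² = 0.02² + 0.23² + 0.02² + 0.16² + 0.13² + 0.23² + 0.17² + 0.04² = 0.0004 + 0.0529 + 0.0004 + 0.0256 + 0.0169 + 0.0529 + 0.0289 + 0.0016 = 0.1796
O = 0.1315 / √(0.2060 × 0.1796) = 0.1315 / 0.192348 = 0.68366

0.684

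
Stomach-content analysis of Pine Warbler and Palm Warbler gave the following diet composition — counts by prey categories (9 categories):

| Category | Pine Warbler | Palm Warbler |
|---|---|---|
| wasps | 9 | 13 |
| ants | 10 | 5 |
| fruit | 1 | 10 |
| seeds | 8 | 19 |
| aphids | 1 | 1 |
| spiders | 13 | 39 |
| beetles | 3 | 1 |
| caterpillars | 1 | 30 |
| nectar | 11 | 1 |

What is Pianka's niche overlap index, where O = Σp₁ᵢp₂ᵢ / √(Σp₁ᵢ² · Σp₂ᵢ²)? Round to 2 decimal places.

Proportions for Pine Warbler (n=57): 9/57=0.1579, 10/57=0.1754, 1/57=0.0175, 8/57=0.1404, 1/57=0.0175, 13/57=0.2281, 3/57=0.0526, 1/57=0.0175, 11/57=0.1930
Proportions for Palm Warbler (n=119): 13/119=0.1092, 5/119=0.0420, 10/119=0.0840, 19/119=0.1597, 1/119=0.0084, 39/119=0.3277, 1/119=0.0084, 30/119=0.2521, 1/119=0.0084
Σ p₁ᵢp₂ᵢ = 0.017243 + 0.007367 + 0.001470 + 0.022422 + 0.000147 + 0.074748 + 0.000442 + 0.004412 + 0.001621 = 0.129872
Σp_1ᵢ² = 0.1579² + 0.1754² + 0.0175² + 0.1404² + 0.0175² + 0.2281² + 0.0526² + 0.0175² + 0.1930² = 0.024932 + 0.030765 + 0.000306 + 0.019712 + 0.000306 + 0.052030 + 0.002767 + 0.000306 + 0.037249 = 0.168373
Σp_2ᵢ² = 0.1092² + 0.0420² + 0.0840² + 0.1597² + 0.0084² + 0.3277² + 0.0084² + 0.2521² + 0.0084² = 0.011925 + 0.001764 + 0.007056 + 0.025504 + 0.000071 + 0.107387 + 0.000071 + 0.063554 + 0.000071 = 0.217403
O = 0.129872 / √(0.168373 × 0.217403) = 0.129872 / 0.1913238 = 0.6788

0.68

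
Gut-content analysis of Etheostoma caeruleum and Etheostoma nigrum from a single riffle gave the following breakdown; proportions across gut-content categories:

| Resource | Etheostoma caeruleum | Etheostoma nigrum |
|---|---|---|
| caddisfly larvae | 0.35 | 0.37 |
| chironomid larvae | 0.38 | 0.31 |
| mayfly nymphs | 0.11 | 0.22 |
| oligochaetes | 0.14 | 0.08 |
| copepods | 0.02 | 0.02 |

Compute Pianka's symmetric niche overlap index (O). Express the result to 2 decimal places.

0.96

Σ p₁ᵢp₂ᵢ = 0.1295 + 0.1178 + 0.0242 + 0.0112 + 0.0004 = 0.2831
Σp_1ᵢ² = 0.35² + 0.38² + 0.11² + 0.14² + 0.02² = 0.1225 + 0.1444 + 0.0121 + 0.0196 + 0.0004 = 0.2990
Σp_2ᵢ² = 0.37² + 0.31² + 0.22² + 0.08² + 0.02² = 0.1369 + 0.0961 + 0.0484 + 0.0064 + 0.0004 = 0.2882
O = 0.2831 / √(0.2990 × 0.2882) = 0.2831 / 0.29355 = 0.9644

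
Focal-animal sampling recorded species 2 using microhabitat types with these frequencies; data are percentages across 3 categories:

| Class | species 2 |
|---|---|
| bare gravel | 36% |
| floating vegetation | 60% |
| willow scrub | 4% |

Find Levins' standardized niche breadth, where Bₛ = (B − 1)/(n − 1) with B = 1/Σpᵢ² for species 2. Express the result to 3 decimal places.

Convert percentages to proportions (divide by 100).
Σpᵢ² = 0.36² + 0.60² + 0.04² = 0.1296 + 0.3600 + 0.0016 = 0.4912
B = 1 / 0.4912 = 2.03583
Bₛ = (B − 1)/(n − 1) = (2.03583 − 1)/(3 − 1) = 1.03583/2 = 0.51792

0.518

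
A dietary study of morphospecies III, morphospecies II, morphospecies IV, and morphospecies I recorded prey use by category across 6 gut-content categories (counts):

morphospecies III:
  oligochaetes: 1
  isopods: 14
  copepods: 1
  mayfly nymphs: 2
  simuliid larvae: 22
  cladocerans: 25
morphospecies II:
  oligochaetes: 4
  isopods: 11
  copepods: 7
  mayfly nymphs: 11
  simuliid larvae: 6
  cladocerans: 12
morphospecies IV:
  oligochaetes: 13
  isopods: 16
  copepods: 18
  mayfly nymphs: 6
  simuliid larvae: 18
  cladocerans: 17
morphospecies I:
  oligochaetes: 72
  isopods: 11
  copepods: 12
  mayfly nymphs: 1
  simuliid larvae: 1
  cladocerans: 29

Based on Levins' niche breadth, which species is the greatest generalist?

morphospecies IV

Proportions for morphospecies III (n=65): 1/65=0.0154, 14/65=0.2154, 1/65=0.0154, 2/65=0.0308, 22/65=0.3385, 25/65=0.3846
Proportions for morphospecies II (n=51): 4/51=0.0784, 11/51=0.2157, 7/51=0.1373, 11/51=0.2157, 6/51=0.1176, 12/51=0.2353
Proportions for morphospecies IV (n=88): 13/88=0.1477, 16/88=0.1818, 18/88=0.2045, 6/88=0.0682, 18/88=0.2045, 17/88=0.1932
Proportions for morphospecies I (n=126): 72/126=0.5714, 11/126=0.0873, 12/126=0.0952, 1/126=0.0079, 1/126=0.0079, 29/126=0.2302
Σp_IIIᵢ² = 0.0154² + 0.2154² + 0.0154² + 0.0308² + 0.3385² + 0.3846² = 0.000237 + 0.046397 + 0.000237 + 0.000949 + 0.114582 + 0.147917 = 0.310319
B_III = 1 / 0.310319 = 3.2225
Σp_IIᵢ² = 0.0784² + 0.2157² + 0.1373² + 0.2157² + 0.1176² + 0.2353² = 0.006147 + 0.046526 + 0.018851 + 0.046526 + 0.013830 + 0.055366 = 0.187246
B_II = 1 / 0.187246 = 5.3406
Σp_IVᵢ² = 0.1477² + 0.1818² + 0.2045² + 0.0682² + 0.2045² + 0.1932² = 0.021815 + 0.033051 + 0.041820 + 0.004651 + 0.041820 + 0.037326 = 0.180483
B_IV = 1 / 0.180483 = 5.5407
Σp_Iᵢ² = 0.5714² + 0.0873² + 0.0952² + 0.0079² + 0.0079² + 0.2302² = 0.326498 + 0.007621 + 0.009063 + 0.000062 + 0.000062 + 0.052992 = 0.396298
B_I = 1 / 0.396298 = 2.5234
Highest B → broadest niche (most generalist): morphospecies IV (B = 5.54).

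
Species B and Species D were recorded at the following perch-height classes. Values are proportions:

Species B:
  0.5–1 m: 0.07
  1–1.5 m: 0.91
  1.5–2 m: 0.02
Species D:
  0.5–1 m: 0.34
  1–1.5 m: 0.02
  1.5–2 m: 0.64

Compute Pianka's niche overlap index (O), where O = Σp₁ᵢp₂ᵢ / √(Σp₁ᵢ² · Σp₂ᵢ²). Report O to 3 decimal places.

0.083

Σ p₁ᵢp₂ᵢ = 0.0238 + 0.0182 + 0.0128 = 0.0548
Σp_1ᵢ² = 0.07² + 0.91² + 0.02² = 0.0049 + 0.8281 + 0.0004 = 0.8334
Σp_2ᵢ² = 0.34² + 0.02² + 0.64² = 0.1156 + 0.0004 + 0.4096 = 0.5256
O = 0.0548 / √(0.8334 × 0.5256) = 0.0548 / 0.661842 = 0.08280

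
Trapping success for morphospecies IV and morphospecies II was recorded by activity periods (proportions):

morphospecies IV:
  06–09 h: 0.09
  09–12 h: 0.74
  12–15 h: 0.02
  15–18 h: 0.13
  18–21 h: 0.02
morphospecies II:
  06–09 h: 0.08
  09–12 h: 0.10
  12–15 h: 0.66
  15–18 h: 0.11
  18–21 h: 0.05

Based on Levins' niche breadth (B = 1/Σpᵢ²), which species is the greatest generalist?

morphospecies II

Σp_IVᵢ² = 0.09² + 0.74² + 0.02² + 0.13² + 0.02² = 0.0081 + 0.5476 + 0.0004 + 0.0169 + 0.0004 = 0.5734
B_IV = 1 / 0.5734 = 1.7440
Σp_IIᵢ² = 0.08² + 0.10² + 0.66² + 0.11² + 0.05² = 0.0064 + 0.0100 + 0.4356 + 0.0121 + 0.0025 = 0.4666
B_II = 1 / 0.4666 = 2.1432
Highest B → broadest niche (most generalist): morphospecies II (B = 2.14).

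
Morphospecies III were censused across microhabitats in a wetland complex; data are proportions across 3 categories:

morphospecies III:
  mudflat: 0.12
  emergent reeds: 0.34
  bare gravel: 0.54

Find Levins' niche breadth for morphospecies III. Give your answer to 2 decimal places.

2.37

Σpᵢ² = 0.12² + 0.34² + 0.54² = 0.0144 + 0.1156 + 0.2916 = 0.4216
B = 1 / 0.4216 = 2.3719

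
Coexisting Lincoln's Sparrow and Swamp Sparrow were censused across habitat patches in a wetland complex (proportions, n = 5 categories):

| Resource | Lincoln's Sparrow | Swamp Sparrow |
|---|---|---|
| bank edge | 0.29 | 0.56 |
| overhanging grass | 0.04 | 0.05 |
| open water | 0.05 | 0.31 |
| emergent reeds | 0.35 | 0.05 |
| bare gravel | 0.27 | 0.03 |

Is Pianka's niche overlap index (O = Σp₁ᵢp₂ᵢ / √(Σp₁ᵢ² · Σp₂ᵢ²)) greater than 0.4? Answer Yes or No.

Σ p₁ᵢp₂ᵢ = 0.1624 + 0.0020 + 0.0155 + 0.0175 + 0.0081 = 0.2055
Σp_1ᵢ² = 0.29² + 0.04² + 0.05² + 0.35² + 0.27² = 0.0841 + 0.0016 + 0.0025 + 0.1225 + 0.0729 = 0.2836
Σp_2ᵢ² = 0.56² + 0.05² + 0.31² + 0.05² + 0.03² = 0.3136 + 0.0025 + 0.0961 + 0.0025 + 0.0009 = 0.4156
O = 0.2055 / √(0.2836 × 0.4156) = 0.2055 / 0.34331 = 0.5986
O = 0.5986 > 0.4 → Yes.

Yes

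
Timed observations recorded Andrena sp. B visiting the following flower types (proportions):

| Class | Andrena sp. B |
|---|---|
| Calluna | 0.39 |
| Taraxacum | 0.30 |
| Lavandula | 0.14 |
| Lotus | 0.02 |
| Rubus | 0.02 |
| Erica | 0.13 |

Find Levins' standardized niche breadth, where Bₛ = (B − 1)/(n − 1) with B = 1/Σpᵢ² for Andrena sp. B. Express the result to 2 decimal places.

0.52

Σpᵢ² = 0.39² + 0.30² + 0.14² + 0.02² + 0.02² + 0.13² = 0.1521 + 0.0900 + 0.0196 + 0.0004 + 0.0004 + 0.0169 = 0.2794
B = 1 / 0.2794 = 3.5791
Bₛ = (B − 1)/(n − 1) = (3.5791 − 1)/(6 − 1) = 2.5791/5 = 0.5158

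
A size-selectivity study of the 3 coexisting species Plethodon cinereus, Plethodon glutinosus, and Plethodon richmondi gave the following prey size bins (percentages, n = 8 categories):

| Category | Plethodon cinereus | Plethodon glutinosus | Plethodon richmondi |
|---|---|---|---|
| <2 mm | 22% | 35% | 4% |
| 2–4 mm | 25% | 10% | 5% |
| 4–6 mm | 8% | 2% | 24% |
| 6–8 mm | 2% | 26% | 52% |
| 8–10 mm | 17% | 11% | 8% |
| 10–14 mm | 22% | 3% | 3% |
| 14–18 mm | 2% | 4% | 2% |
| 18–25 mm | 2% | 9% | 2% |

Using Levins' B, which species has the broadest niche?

Convert percentages to proportions (divide by 100).
Σp_cineᵢ² = 0.22² + 0.25² + 0.08² + 0.02² + 0.17² + 0.22² + 0.02² + 0.02² = 0.0484 + 0.0625 + 0.0064 + 0.0004 + 0.0289 + 0.0484 + 0.0004 + 0.0004 = 0.1958
B_cine = 1 / 0.1958 = 5.1073
Σp_glutᵢ² = 0.35² + 0.10² + 0.02² + 0.26² + 0.11² + 0.03² + 0.04² + 0.09² = 0.1225 + 0.0100 + 0.0004 + 0.0676 + 0.0121 + 0.0009 + 0.0016 + 0.0081 = 0.2232
B_glut = 1 / 0.2232 = 4.4803
Σp_richᵢ² = 0.04² + 0.05² + 0.24² + 0.52² + 0.08² + 0.03² + 0.02² + 0.02² = 0.0016 + 0.0025 + 0.0576 + 0.2704 + 0.0064 + 0.0009 + 0.0004 + 0.0004 = 0.3402
B_rich = 1 / 0.3402 = 2.9394
Highest B → broadest niche (most generalist): Plethodon cinereus (B = 5.11).

Plethodon cinereus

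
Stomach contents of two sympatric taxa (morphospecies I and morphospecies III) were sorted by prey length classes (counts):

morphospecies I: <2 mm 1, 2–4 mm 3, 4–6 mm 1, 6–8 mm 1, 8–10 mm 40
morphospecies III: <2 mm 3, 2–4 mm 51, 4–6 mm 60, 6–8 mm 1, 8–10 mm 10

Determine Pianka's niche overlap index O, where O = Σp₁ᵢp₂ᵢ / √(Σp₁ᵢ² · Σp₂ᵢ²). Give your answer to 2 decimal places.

0.19

Proportions for morphospecies I (n=46): 1/46=0.0217, 3/46=0.0652, 1/46=0.0217, 1/46=0.0217, 40/46=0.8696
Proportions for morphospecies III (n=125): 3/125=0.0240, 51/125=0.4080, 60/125=0.4800, 1/125=0.0080, 10/125=0.0800
Σ p₁ᵢp₂ᵢ = 0.000521 + 0.026602 + 0.010416 + 0.000174 + 0.069568 = 0.107281
Σp_1ᵢ² = 0.0217² + 0.0652² + 0.0217² + 0.0217² + 0.8696² = 0.000471 + 0.004251 + 0.000471 + 0.000471 + 0.756204 = 0.761868
Σp_2ᵢ² = 0.0240² + 0.4080² + 0.4800² + 0.0080² + 0.0800² = 0.000576 + 0.166464 + 0.230400 + 0.000064 + 0.006400 = 0.403904
O = 0.107281 / √(0.761868 × 0.403904) = 0.107281 / 0.5547265 = 0.1934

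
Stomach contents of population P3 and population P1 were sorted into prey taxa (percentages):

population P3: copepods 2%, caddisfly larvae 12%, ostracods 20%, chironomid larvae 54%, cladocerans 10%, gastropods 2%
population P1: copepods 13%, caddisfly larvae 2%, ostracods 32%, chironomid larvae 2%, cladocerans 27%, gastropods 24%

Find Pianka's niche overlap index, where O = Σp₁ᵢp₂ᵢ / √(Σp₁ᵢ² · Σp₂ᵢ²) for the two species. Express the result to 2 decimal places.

0.37

Convert percentages to proportions (divide by 100).
Σ p₁ᵢp₂ᵢ = 0.0026 + 0.0024 + 0.0640 + 0.0108 + 0.0270 + 0.0048 = 0.1116
Σp_1ᵢ² = 0.02² + 0.12² + 0.20² + 0.54² + 0.10² + 0.02² = 0.0004 + 0.0144 + 0.0400 + 0.2916 + 0.0100 + 0.0004 = 0.3568
Σp_2ᵢ² = 0.13² + 0.02² + 0.32² + 0.02² + 0.27² + 0.24² = 0.0169 + 0.0004 + 0.1024 + 0.0004 + 0.0729 + 0.0576 = 0.2506
O = 0.1116 / √(0.3568 × 0.2506) = 0.1116 / 0.29902 = 0.3732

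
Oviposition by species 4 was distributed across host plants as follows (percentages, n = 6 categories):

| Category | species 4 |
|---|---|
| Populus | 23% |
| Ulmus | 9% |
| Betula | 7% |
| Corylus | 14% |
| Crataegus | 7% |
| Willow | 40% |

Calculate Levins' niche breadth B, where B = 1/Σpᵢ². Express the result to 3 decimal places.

Convert percentages to proportions (divide by 100).
Σpᵢ² = 0.23² + 0.09² + 0.07² + 0.14² + 0.07² + 0.40² = 0.0529 + 0.0081 + 0.0049 + 0.0196 + 0.0049 + 0.1600 = 0.2504
B = 1 / 0.2504 = 3.99361

3.994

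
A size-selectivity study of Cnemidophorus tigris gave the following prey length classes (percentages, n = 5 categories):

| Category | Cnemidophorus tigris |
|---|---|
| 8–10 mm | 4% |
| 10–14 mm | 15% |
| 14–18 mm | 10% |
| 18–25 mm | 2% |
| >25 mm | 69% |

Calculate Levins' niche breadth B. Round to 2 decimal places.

1.96

Convert percentages to proportions (divide by 100).
Σpᵢ² = 0.04² + 0.15² + 0.10² + 0.02² + 0.69² = 0.0016 + 0.0225 + 0.0100 + 0.0004 + 0.4761 = 0.5106
B = 1 / 0.5106 = 1.9585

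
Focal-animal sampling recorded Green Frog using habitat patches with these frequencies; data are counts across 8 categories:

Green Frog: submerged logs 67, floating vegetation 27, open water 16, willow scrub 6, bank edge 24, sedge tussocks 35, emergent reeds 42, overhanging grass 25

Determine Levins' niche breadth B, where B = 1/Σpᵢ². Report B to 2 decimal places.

6.04

Proportions for Green Frog (n=242): 67/242=0.2769, 27/242=0.1116, 16/242=0.0661, 6/242=0.0248, 24/242=0.0992, 35/242=0.1446, 42/242=0.1736, 25/242=0.1033
Σpᵢ² = 0.2769² + 0.1116² + 0.0661² + 0.0248² + 0.0992² + 0.1446² + 0.1736² + 0.1033² = 0.076674 + 0.012455 + 0.004369 + 0.000615 + 0.009841 + 0.020909 + 0.030137 + 0.010671 = 0.165671
B = 1 / 0.165671 = 6.0361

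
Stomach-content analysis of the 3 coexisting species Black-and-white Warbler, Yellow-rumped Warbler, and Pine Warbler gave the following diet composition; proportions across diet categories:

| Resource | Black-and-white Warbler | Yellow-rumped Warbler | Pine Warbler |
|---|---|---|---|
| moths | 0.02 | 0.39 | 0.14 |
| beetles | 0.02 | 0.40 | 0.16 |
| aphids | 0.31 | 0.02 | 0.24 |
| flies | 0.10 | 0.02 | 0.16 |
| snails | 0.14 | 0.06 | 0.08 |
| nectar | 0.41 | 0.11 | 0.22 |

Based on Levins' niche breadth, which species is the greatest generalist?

Σp_Blacᵢ² = 0.02² + 0.02² + 0.31² + 0.10² + 0.14² + 0.41² = 0.0004 + 0.0004 + 0.0961 + 0.0100 + 0.0196 + 0.1681 = 0.2946
B_Blac = 1 / 0.2946 = 3.3944
Σp_Yellᵢ² = 0.39² + 0.40² + 0.02² + 0.02² + 0.06² + 0.11² = 0.1521 + 0.1600 + 0.0004 + 0.0004 + 0.0036 + 0.0121 = 0.3286
B_Yell = 1 / 0.3286 = 3.0432
Σp_Pineᵢ² = 0.14² + 0.16² + 0.24² + 0.16² + 0.08² + 0.22² = 0.0196 + 0.0256 + 0.0576 + 0.0256 + 0.0064 + 0.0484 = 0.1832
B_Pine = 1 / 0.1832 = 5.4585
Highest B → broadest niche (most generalist): Pine Warbler (B = 5.46).

Pine Warbler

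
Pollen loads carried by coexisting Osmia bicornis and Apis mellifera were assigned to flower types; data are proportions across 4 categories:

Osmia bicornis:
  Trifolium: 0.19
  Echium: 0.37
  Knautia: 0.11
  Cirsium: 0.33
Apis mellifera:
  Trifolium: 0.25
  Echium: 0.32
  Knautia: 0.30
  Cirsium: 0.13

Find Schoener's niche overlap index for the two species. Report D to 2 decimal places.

0.75

Σ|p₁ᵢ − p₂ᵢ| = 0.06 + 0.05 + 0.19 + 0.20 = 0.50
D = 1 − ½ × 0.50 = 1 − 0.250 = 0.7500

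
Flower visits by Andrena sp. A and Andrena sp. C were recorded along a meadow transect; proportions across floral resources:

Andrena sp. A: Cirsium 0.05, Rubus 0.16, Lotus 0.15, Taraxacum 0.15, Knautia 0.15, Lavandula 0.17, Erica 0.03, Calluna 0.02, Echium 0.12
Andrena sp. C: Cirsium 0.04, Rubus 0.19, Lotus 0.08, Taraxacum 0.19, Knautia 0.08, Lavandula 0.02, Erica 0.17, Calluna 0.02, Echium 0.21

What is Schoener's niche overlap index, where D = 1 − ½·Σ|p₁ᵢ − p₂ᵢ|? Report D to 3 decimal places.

Σ|p₁ᵢ − p₂ᵢ| = 0.01 + 0.03 + 0.07 + 0.04 + 0.07 + 0.15 + 0.14 + 0.00 + 0.09 = 0.60
D = 1 − ½ × 0.60 = 1 − 0.300 = 0.70000

0.700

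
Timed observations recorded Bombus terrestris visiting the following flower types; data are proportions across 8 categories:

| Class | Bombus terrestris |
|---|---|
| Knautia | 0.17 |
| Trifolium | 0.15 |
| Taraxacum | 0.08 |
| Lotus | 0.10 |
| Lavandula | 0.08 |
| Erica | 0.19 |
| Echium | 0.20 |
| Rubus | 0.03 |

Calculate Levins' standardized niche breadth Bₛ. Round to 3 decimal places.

0.802

Σpᵢ² = 0.17² + 0.15² + 0.08² + 0.10² + 0.08² + 0.19² + 0.20² + 0.03² = 0.0289 + 0.0225 + 0.0064 + 0.0100 + 0.0064 + 0.0361 + 0.0400 + 0.0009 = 0.1512
B = 1 / 0.1512 = 6.61376
Bₛ = (B − 1)/(n − 1) = (6.61376 − 1)/(8 − 1) = 5.61376/7 = 0.80197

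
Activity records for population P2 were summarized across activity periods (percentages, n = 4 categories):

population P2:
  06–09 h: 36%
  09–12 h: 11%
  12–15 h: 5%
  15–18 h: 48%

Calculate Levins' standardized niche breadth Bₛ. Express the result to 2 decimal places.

Convert percentages to proportions (divide by 100).
Σpᵢ² = 0.36² + 0.11² + 0.05² + 0.48² = 0.1296 + 0.0121 + 0.0025 + 0.2304 = 0.3746
B = 1 / 0.3746 = 2.6695
Bₛ = (B − 1)/(n − 1) = (2.6695 − 1)/(4 − 1) = 1.6695/3 = 0.5565

0.56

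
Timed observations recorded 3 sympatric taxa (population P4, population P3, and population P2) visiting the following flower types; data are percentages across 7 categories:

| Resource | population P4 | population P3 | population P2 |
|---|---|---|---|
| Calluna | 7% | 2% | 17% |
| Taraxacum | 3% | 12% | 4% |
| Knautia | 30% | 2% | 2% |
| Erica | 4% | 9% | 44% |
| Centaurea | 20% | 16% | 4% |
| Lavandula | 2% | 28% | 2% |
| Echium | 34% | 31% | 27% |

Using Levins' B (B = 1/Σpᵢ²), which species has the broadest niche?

Convert percentages to proportions (divide by 100).
Σp_P4ᵢ² = 0.07² + 0.03² + 0.30² + 0.04² + 0.20² + 0.02² + 0.34² = 0.0049 + 0.0009 + 0.0900 + 0.0016 + 0.0400 + 0.0004 + 0.1156 = 0.2534
B_P4 = 1 / 0.2534 = 3.9463
Σp_P3ᵢ² = 0.02² + 0.12² + 0.02² + 0.09² + 0.16² + 0.28² + 0.31² = 0.0004 + 0.0144 + 0.0004 + 0.0081 + 0.0256 + 0.0784 + 0.0961 = 0.2234
B_P3 = 1 / 0.2234 = 4.4763
Σp_P2ᵢ² = 0.17² + 0.04² + 0.02² + 0.44² + 0.04² + 0.02² + 0.27² = 0.0289 + 0.0016 + 0.0004 + 0.1936 + 0.0016 + 0.0004 + 0.0729 = 0.2994
B_P2 = 1 / 0.2994 = 3.3400
Highest B → broadest niche (most generalist): population P3 (B = 4.48).

population P3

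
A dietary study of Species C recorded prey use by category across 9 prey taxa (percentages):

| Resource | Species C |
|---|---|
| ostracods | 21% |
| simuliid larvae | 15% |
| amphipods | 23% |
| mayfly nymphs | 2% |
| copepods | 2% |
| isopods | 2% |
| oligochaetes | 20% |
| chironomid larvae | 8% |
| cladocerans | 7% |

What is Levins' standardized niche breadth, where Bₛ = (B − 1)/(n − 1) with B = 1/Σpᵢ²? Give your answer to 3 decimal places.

0.602

Convert percentages to proportions (divide by 100).
Σpᵢ² = 0.21² + 0.15² + 0.23² + 0.02² + 0.02² + 0.02² + 0.20² + 0.08² + 0.07² = 0.0441 + 0.0225 + 0.0529 + 0.0004 + 0.0004 + 0.0004 + 0.0400 + 0.0064 + 0.0049 = 0.1720
B = 1 / 0.1720 = 5.81395
Bₛ = (B − 1)/(n − 1) = (5.81395 − 1)/(9 − 1) = 4.81395/8 = 0.60174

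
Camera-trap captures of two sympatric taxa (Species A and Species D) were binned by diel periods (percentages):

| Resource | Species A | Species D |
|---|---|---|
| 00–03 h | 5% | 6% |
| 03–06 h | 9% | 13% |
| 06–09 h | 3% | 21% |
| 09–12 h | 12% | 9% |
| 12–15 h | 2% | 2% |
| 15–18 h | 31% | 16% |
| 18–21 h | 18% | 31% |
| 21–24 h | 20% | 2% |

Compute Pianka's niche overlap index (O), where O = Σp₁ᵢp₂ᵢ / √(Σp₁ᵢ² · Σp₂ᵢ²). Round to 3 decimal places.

0.726

Convert percentages to proportions (divide by 100).
Σ p₁ᵢp₂ᵢ = 0.0030 + 0.0117 + 0.0063 + 0.0108 + 0.0004 + 0.0496 + 0.0558 + 0.0040 = 0.1416
Σp_1ᵢ² = 0.05² + 0.09² + 0.03² + 0.12² + 0.02² + 0.31² + 0.18² + 0.20² = 0.0025 + 0.0081 + 0.0009 + 0.0144 + 0.0004 + 0.0961 + 0.0324 + 0.0400 = 0.1948
Σp_2ᵢ² = 0.06² + 0.13² + 0.21² + 0.09² + 0.02² + 0.16² + 0.31² + 0.02² = 0.0036 + 0.0169 + 0.0441 + 0.0081 + 0.0004 + 0.0256 + 0.0961 + 0.0004 = 0.1952
O = 0.1416 / √(0.1948 × 0.1952) = 0.1416 / 0.195000 = 0.72615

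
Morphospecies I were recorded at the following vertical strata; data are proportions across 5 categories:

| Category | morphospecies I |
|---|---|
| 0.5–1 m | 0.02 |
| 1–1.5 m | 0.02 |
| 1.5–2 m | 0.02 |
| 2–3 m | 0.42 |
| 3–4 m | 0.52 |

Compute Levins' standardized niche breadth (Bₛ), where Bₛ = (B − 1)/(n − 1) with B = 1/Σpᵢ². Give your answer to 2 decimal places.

Σpᵢ² = 0.02² + 0.02² + 0.02² + 0.42² + 0.52² = 0.0004 + 0.0004 + 0.0004 + 0.1764 + 0.2704 = 0.4480
B = 1 / 0.4480 = 2.2321
Bₛ = (B − 1)/(n − 1) = (2.2321 − 1)/(5 − 1) = 1.2321/4 = 0.3080

0.31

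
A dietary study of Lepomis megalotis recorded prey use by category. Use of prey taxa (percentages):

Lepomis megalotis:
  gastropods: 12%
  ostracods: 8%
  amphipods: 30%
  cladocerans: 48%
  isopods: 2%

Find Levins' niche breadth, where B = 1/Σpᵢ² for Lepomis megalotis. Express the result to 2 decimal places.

2.93

Convert percentages to proportions (divide by 100).
Σpᵢ² = 0.12² + 0.08² + 0.30² + 0.48² + 0.02² = 0.0144 + 0.0064 + 0.0900 + 0.2304 + 0.0004 = 0.3416
B = 1 / 0.3416 = 2.9274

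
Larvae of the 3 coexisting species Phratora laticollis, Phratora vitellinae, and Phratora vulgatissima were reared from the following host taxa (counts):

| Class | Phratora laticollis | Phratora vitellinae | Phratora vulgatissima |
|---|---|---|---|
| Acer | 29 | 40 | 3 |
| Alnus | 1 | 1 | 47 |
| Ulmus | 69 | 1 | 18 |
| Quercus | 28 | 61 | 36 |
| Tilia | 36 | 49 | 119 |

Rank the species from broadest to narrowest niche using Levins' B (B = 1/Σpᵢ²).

Phratora laticollis > Phratora vitellinae > Phratora vulgatissima

Proportions for Phratora laticollis (n=163): 29/163=0.1779, 1/163=0.0061, 69/163=0.4233, 28/163=0.1718, 36/163=0.2209
Proportions for Phratora vitellinae (n=152): 40/152=0.2632, 1/152=0.0066, 1/152=0.0066, 61/152=0.4013, 49/152=0.3224
Proportions for Phratora vulgatissima (n=223): 3/223=0.0135, 47/223=0.2108, 18/223=0.0807, 36/223=0.1614, 119/223=0.5336
Σp_latiᵢ² = 0.1779² + 0.0061² + 0.4233² + 0.1718² + 0.2209² = 0.031648 + 0.000037 + 0.179183 + 0.029515 + 0.048797 = 0.289180
B_lati = 1 / 0.289180 = 3.4581
Σp_viteᵢ² = 0.2632² + 0.0066² + 0.0066² + 0.4013² + 0.3224² = 0.069274 + 0.000044 + 0.000044 + 0.161042 + 0.103942 = 0.334346
B_vite = 1 / 0.334346 = 2.9909
Σp_vulgᵢ² = 0.0135² + 0.2108² + 0.0807² + 0.1614² + 0.5336² = 0.000182 + 0.044437 + 0.006512 + 0.026050 + 0.284729 = 0.361910
B_vulg = 1 / 0.361910 = 2.7631
Ranking by B (broadest → narrowest): Phratora laticollis (3.46) > Phratora vitellinae (2.99) > Phratora vulgatissima (2.76)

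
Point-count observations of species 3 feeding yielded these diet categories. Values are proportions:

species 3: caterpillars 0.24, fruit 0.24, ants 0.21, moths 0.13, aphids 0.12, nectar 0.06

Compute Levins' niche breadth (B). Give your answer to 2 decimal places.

Σpᵢ² = 0.24² + 0.24² + 0.21² + 0.13² + 0.12² + 0.06² = 0.0576 + 0.0576 + 0.0441 + 0.0169 + 0.0144 + 0.0036 = 0.1942
B = 1 / 0.1942 = 5.1493

5.15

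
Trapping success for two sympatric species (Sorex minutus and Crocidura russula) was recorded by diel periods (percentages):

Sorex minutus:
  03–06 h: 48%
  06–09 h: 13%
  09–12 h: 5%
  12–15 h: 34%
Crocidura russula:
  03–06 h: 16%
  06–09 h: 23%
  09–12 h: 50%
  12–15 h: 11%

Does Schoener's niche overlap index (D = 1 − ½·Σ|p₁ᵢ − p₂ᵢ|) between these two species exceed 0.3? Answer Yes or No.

Yes

Convert percentages to proportions (divide by 100).
Σ|p₁ᵢ − p₂ᵢ| = 0.32 + 0.10 + 0.45 + 0.23 = 1.10
D = 1 − ½ × 1.10 = 1 − 0.550 = 0.4500
D = 0.4500 > 0.3 → Yes.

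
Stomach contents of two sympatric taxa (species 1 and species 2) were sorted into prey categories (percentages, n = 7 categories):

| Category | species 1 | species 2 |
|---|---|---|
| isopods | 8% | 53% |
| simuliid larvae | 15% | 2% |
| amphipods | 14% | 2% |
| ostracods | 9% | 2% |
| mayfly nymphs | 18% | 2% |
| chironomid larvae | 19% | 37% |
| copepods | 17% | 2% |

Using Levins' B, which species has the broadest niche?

Convert percentages to proportions (divide by 100).
Σp_1ᵢ² = 0.08² + 0.15² + 0.14² + 0.09² + 0.18² + 0.19² + 0.17² = 0.0064 + 0.0225 + 0.0196 + 0.0081 + 0.0324 + 0.0361 + 0.0289 = 0.1540
B_1 = 1 / 0.1540 = 6.4935
Σp_2ᵢ² = 0.53² + 0.02² + 0.02² + 0.02² + 0.02² + 0.37² + 0.02² = 0.2809 + 0.0004 + 0.0004 + 0.0004 + 0.0004 + 0.1369 + 0.0004 = 0.4198
B_2 = 1 / 0.4198 = 2.3821
Highest B → broadest niche (most generalist): species 1 (B = 6.49).

species 1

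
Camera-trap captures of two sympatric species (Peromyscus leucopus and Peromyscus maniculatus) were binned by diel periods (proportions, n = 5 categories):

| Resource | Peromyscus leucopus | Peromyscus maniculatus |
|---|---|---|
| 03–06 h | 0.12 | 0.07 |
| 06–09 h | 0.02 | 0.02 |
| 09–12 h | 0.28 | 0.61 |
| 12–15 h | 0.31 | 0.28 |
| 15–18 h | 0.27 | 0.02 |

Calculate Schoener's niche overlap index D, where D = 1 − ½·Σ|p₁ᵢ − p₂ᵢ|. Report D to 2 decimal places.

0.67

Σ|p₁ᵢ − p₂ᵢ| = 0.05 + 0.00 + 0.33 + 0.03 + 0.25 = 0.66
D = 1 − ½ × 0.66 = 1 − 0.330 = 0.6700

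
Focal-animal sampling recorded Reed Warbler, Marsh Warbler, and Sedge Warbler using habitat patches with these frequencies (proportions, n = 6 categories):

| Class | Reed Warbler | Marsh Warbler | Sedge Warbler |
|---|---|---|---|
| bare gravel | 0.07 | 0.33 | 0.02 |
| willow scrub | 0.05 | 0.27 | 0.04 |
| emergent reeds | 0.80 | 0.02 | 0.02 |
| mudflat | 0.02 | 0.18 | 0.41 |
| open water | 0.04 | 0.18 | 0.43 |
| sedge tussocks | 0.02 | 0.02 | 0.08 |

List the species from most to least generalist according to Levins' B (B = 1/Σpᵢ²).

Σp_Reedᵢ² = 0.07² + 0.05² + 0.80² + 0.02² + 0.04² + 0.02² = 0.0049 + 0.0025 + 0.6400 + 0.0004 + 0.0016 + 0.0004 = 0.6498
B_Reed = 1 / 0.6498 = 1.5389
Σp_Marsᵢ² = 0.33² + 0.27² + 0.02² + 0.18² + 0.18² + 0.02² = 0.1089 + 0.0729 + 0.0004 + 0.0324 + 0.0324 + 0.0004 = 0.2474
B_Mars = 1 / 0.2474 = 4.0420
Σp_Sedgᵢ² = 0.02² + 0.04² + 0.02² + 0.41² + 0.43² + 0.08² = 0.0004 + 0.0016 + 0.0004 + 0.1681 + 0.1849 + 0.0064 = 0.3618
B_Sedg = 1 / 0.3618 = 2.7640
Ranking by B (broadest → narrowest): Marsh Warbler (4.04) > Sedge Warbler (2.76) > Reed Warbler (1.54)

Marsh Warbler > Sedge Warbler > Reed Warbler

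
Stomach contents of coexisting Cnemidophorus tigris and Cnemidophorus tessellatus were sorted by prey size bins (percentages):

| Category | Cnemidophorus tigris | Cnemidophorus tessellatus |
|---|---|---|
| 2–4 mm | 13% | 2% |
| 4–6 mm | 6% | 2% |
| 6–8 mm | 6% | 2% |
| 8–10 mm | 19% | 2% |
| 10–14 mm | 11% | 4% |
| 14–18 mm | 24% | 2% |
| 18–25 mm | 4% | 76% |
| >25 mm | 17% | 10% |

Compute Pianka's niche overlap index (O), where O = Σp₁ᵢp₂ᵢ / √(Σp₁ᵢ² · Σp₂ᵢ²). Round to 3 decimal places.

Convert percentages to proportions (divide by 100).
Σ p₁ᵢp₂ᵢ = 0.0026 + 0.0012 + 0.0012 + 0.0038 + 0.0044 + 0.0048 + 0.0304 + 0.0170 = 0.0654
Σp_1ᵢ² = 0.13² + 0.06² + 0.06² + 0.19² + 0.11² + 0.24² + 0.04² + 0.17² = 0.0169 + 0.0036 + 0.0036 + 0.0361 + 0.0121 + 0.0576 + 0.0016 + 0.0289 = 0.1604
Σp_2ᵢ² = 0.02² + 0.02² + 0.02² + 0.02² + 0.04² + 0.02² + 0.76² + 0.10² = 0.0004 + 0.0004 + 0.0004 + 0.0004 + 0.0016 + 0.0004 + 0.5776 + 0.0100 = 0.5912
O = 0.0654 / √(0.1604 × 0.5912) = 0.0654 / 0.307942 = 0.21238

0.212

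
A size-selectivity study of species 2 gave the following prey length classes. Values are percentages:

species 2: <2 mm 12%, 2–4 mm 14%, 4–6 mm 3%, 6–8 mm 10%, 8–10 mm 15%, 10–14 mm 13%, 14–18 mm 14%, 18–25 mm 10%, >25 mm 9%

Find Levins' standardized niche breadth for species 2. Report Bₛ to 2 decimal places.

0.90

Convert percentages to proportions (divide by 100).
Σpᵢ² = 0.12² + 0.14² + 0.03² + 0.10² + 0.15² + 0.13² + 0.14² + 0.10² + 0.09² = 0.0144 + 0.0196 + 0.0009 + 0.0100 + 0.0225 + 0.0169 + 0.0196 + 0.0100 + 0.0081 = 0.1220
B = 1 / 0.1220 = 8.1967
Bₛ = (B − 1)/(n − 1) = (8.1967 − 1)/(9 − 1) = 7.1967/8 = 0.8996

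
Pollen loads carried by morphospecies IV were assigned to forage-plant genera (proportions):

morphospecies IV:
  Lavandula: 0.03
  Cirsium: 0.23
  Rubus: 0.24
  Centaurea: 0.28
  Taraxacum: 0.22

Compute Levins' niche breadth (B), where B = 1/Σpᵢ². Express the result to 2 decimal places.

4.20

Σpᵢ² = 0.03² + 0.23² + 0.24² + 0.28² + 0.22² = 0.0009 + 0.0529 + 0.0576 + 0.0784 + 0.0484 = 0.2382
B = 1 / 0.2382 = 4.1982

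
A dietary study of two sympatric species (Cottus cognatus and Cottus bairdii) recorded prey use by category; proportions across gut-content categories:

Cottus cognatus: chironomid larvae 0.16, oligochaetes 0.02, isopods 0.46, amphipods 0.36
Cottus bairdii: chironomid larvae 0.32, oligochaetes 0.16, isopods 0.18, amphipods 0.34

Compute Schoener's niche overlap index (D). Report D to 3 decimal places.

Σ|p₁ᵢ − p₂ᵢ| = 0.16 + 0.14 + 0.28 + 0.02 = 0.60
D = 1 − ½ × 0.60 = 1 − 0.300 = 0.70000

0.700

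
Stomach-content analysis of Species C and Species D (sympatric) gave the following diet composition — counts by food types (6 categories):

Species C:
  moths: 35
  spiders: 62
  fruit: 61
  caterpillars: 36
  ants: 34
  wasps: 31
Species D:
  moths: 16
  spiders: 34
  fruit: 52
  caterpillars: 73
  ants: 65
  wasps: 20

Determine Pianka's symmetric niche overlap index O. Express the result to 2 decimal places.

0.86

Proportions for Species C (n=259): 35/259=0.1351, 62/259=0.2394, 61/259=0.2355, 36/259=0.1390, 34/259=0.1313, 31/259=0.1197
Proportions for Species D (n=260): 16/260=0.0615, 34/260=0.1308, 52/260=0.2000, 73/260=0.2808, 65/260=0.2500, 20/260=0.0769
Σ p₁ᵢp₂ᵢ = 0.008309 + 0.031314 + 0.047100 + 0.039031 + 0.032825 + 0.009205 = 0.167784
Σp_1ᵢ² = 0.1351² + 0.2394² + 0.2355² + 0.1390² + 0.1313² + 0.1197² = 0.018252 + 0.057312 + 0.055460 + 0.019321 + 0.017240 + 0.014328 = 0.181913
Σp_2ᵢ² = 0.0615² + 0.1308² + 0.2000² + 0.2808² + 0.2500² + 0.0769² = 0.003782 + 0.017109 + 0.040000 + 0.078849 + 0.062500 + 0.005914 = 0.208154
O = 0.167784 / √(0.181913 × 0.208154) = 0.167784 / 0.1945917 = 0.8622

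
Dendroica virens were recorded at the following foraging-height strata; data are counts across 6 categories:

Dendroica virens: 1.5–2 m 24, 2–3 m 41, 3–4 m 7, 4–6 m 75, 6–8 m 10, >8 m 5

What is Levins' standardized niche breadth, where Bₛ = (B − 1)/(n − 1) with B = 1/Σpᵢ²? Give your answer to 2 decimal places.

0.45

Proportions for Dendroica virens (n=162): 24/162=0.1481, 41/162=0.2531, 7/162=0.0432, 75/162=0.4630, 10/162=0.0617, 5/162=0.0309
Σpᵢ² = 0.1481² + 0.2531² + 0.0432² + 0.4630² + 0.0617² + 0.0309² = 0.021934 + 0.064060 + 0.001866 + 0.214369 + 0.003807 + 0.000955 = 0.306991
B = 1 / 0.306991 = 3.2574
Bₛ = (B − 1)/(n − 1) = (3.2574 − 1)/(6 − 1) = 2.2574/5 = 0.4515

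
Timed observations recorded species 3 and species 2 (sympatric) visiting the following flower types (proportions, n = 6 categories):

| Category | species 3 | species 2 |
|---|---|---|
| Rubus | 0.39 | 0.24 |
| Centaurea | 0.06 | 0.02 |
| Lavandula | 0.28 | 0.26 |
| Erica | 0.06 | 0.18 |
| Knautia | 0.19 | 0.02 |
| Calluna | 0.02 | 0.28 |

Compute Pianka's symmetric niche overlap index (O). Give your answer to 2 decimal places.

0.74

Σ p₁ᵢp₂ᵢ = 0.0936 + 0.0012 + 0.0728 + 0.0108 + 0.0038 + 0.0056 = 0.1878
Σp_1ᵢ² = 0.39² + 0.06² + 0.28² + 0.06² + 0.19² + 0.02² = 0.1521 + 0.0036 + 0.0784 + 0.0036 + 0.0361 + 0.0004 = 0.2742
Σp_2ᵢ² = 0.24² + 0.02² + 0.26² + 0.18² + 0.02² + 0.28² = 0.0576 + 0.0004 + 0.0676 + 0.0324 + 0.0004 + 0.0784 = 0.2368
O = 0.1878 / √(0.2742 × 0.2368) = 0.1878 / 0.25481 = 0.7370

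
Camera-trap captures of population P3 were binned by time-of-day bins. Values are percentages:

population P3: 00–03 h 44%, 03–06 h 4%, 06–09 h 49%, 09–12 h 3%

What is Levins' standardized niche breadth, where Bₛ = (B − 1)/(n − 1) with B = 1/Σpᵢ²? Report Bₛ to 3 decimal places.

0.431

Convert percentages to proportions (divide by 100).
Σpᵢ² = 0.44² + 0.04² + 0.49² + 0.03² = 0.1936 + 0.0016 + 0.2401 + 0.0009 = 0.4362
B = 1 / 0.4362 = 2.29253
Bₛ = (B − 1)/(n − 1) = (2.29253 − 1)/(4 − 1) = 1.29253/3 = 0.43084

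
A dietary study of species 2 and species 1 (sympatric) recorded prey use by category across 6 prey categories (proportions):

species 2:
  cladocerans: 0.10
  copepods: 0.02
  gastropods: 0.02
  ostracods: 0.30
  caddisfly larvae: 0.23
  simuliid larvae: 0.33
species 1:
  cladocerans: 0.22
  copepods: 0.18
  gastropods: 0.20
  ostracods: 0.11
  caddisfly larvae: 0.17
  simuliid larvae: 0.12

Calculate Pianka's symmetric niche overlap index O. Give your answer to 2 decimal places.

Σ p₁ᵢp₂ᵢ = 0.0220 + 0.0036 + 0.0040 + 0.0330 + 0.0391 + 0.0396 = 0.1413
Σp_1ᵢ² = 0.10² + 0.02² + 0.02² + 0.30² + 0.23² + 0.33² = 0.0100 + 0.0004 + 0.0004 + 0.0900 + 0.0529 + 0.1089 = 0.2626
Σp_2ᵢ² = 0.22² + 0.18² + 0.20² + 0.11² + 0.17² + 0.12² = 0.0484 + 0.0324 + 0.0400 + 0.0121 + 0.0289 + 0.0144 = 0.1762
O = 0.1413 / √(0.2626 × 0.1762) = 0.1413 / 0.21510 = 0.6569

0.66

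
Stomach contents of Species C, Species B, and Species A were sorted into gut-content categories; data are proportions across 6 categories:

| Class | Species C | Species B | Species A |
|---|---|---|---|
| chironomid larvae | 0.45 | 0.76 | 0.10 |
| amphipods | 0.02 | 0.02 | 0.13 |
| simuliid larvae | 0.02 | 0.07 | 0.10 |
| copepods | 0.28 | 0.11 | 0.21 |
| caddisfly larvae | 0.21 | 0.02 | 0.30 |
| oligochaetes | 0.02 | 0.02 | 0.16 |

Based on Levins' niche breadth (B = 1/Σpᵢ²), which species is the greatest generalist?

Species A

Σp_Cᵢ² = 0.45² + 0.02² + 0.02² + 0.28² + 0.21² + 0.02² = 0.2025 + 0.0004 + 0.0004 + 0.0784 + 0.0441 + 0.0004 = 0.3262
B_C = 1 / 0.3262 = 3.0656
Σp_Bᵢ² = 0.76² + 0.02² + 0.07² + 0.11² + 0.02² + 0.02² = 0.5776 + 0.0004 + 0.0049 + 0.0121 + 0.0004 + 0.0004 = 0.5958
B_B = 1 / 0.5958 = 1.6784
Σp_Aᵢ² = 0.10² + 0.13² + 0.10² + 0.21² + 0.30² + 0.16² = 0.0100 + 0.0169 + 0.0100 + 0.0441 + 0.0900 + 0.0256 = 0.1966
B_A = 1 / 0.1966 = 5.0865
Highest B → broadest niche (most generalist): Species A (B = 5.09).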